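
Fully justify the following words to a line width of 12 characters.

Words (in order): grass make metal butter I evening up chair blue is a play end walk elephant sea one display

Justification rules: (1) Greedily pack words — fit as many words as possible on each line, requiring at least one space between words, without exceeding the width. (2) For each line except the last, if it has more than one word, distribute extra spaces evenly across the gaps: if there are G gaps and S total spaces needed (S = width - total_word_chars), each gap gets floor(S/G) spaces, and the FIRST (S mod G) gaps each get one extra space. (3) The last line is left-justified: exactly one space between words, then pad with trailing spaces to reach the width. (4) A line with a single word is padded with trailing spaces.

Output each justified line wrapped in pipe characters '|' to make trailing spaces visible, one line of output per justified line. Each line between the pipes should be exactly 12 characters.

Answer: |grass   make|
|metal butter|
|I evening up|
|chair   blue|
|is   a  play|
|end     walk|
|elephant sea|
|one display |

Derivation:
Line 1: ['grass', 'make'] (min_width=10, slack=2)
Line 2: ['metal', 'butter'] (min_width=12, slack=0)
Line 3: ['I', 'evening', 'up'] (min_width=12, slack=0)
Line 4: ['chair', 'blue'] (min_width=10, slack=2)
Line 5: ['is', 'a', 'play'] (min_width=9, slack=3)
Line 6: ['end', 'walk'] (min_width=8, slack=4)
Line 7: ['elephant', 'sea'] (min_width=12, slack=0)
Line 8: ['one', 'display'] (min_width=11, slack=1)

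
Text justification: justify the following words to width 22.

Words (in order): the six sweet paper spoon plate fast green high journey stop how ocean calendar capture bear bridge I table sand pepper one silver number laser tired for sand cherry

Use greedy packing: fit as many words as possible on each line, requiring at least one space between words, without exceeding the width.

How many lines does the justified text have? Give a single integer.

Line 1: ['the', 'six', 'sweet', 'paper'] (min_width=19, slack=3)
Line 2: ['spoon', 'plate', 'fast', 'green'] (min_width=22, slack=0)
Line 3: ['high', 'journey', 'stop', 'how'] (min_width=21, slack=1)
Line 4: ['ocean', 'calendar', 'capture'] (min_width=22, slack=0)
Line 5: ['bear', 'bridge', 'I', 'table'] (min_width=19, slack=3)
Line 6: ['sand', 'pepper', 'one', 'silver'] (min_width=22, slack=0)
Line 7: ['number', 'laser', 'tired', 'for'] (min_width=22, slack=0)
Line 8: ['sand', 'cherry'] (min_width=11, slack=11)
Total lines: 8

Answer: 8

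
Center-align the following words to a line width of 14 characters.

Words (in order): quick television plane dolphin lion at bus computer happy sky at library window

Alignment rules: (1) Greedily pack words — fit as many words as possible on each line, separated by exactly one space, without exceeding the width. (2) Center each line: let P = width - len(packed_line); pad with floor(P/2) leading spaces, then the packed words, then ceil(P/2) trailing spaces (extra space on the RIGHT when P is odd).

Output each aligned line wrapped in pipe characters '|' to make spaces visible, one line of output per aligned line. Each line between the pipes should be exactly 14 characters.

Answer: |    quick     |
|  television  |
|plane dolphin |
| lion at bus  |
|computer happy|
|sky at library|
|    window    |

Derivation:
Line 1: ['quick'] (min_width=5, slack=9)
Line 2: ['television'] (min_width=10, slack=4)
Line 3: ['plane', 'dolphin'] (min_width=13, slack=1)
Line 4: ['lion', 'at', 'bus'] (min_width=11, slack=3)
Line 5: ['computer', 'happy'] (min_width=14, slack=0)
Line 6: ['sky', 'at', 'library'] (min_width=14, slack=0)
Line 7: ['window'] (min_width=6, slack=8)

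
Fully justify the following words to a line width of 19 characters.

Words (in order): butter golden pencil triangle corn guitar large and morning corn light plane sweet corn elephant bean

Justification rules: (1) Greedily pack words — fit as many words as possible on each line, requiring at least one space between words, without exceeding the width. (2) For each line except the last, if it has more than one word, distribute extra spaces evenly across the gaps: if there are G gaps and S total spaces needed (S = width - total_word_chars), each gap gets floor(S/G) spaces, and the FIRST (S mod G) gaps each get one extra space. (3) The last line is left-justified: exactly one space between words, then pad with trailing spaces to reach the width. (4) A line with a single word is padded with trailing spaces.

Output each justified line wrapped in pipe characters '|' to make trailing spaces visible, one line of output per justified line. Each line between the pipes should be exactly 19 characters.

Answer: |butter       golden|
|pencil     triangle|
|corn  guitar  large|
|and   morning  corn|
|light  plane  sweet|
|corn elephant bean |

Derivation:
Line 1: ['butter', 'golden'] (min_width=13, slack=6)
Line 2: ['pencil', 'triangle'] (min_width=15, slack=4)
Line 3: ['corn', 'guitar', 'large'] (min_width=17, slack=2)
Line 4: ['and', 'morning', 'corn'] (min_width=16, slack=3)
Line 5: ['light', 'plane', 'sweet'] (min_width=17, slack=2)
Line 6: ['corn', 'elephant', 'bean'] (min_width=18, slack=1)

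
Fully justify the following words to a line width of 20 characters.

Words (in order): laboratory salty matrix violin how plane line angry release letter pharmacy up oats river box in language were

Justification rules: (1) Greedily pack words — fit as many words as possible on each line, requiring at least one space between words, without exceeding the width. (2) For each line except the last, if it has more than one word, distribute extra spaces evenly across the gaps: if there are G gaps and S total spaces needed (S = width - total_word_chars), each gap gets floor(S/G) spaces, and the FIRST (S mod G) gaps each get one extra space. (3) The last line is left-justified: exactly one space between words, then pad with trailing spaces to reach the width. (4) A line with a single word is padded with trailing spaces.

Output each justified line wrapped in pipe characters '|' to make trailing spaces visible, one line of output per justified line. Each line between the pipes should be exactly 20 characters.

Answer: |laboratory     salty|
|matrix   violin  how|
|plane   line   angry|
|release       letter|
|pharmacy   up   oats|
|river     box     in|
|language were       |

Derivation:
Line 1: ['laboratory', 'salty'] (min_width=16, slack=4)
Line 2: ['matrix', 'violin', 'how'] (min_width=17, slack=3)
Line 3: ['plane', 'line', 'angry'] (min_width=16, slack=4)
Line 4: ['release', 'letter'] (min_width=14, slack=6)
Line 5: ['pharmacy', 'up', 'oats'] (min_width=16, slack=4)
Line 6: ['river', 'box', 'in'] (min_width=12, slack=8)
Line 7: ['language', 'were'] (min_width=13, slack=7)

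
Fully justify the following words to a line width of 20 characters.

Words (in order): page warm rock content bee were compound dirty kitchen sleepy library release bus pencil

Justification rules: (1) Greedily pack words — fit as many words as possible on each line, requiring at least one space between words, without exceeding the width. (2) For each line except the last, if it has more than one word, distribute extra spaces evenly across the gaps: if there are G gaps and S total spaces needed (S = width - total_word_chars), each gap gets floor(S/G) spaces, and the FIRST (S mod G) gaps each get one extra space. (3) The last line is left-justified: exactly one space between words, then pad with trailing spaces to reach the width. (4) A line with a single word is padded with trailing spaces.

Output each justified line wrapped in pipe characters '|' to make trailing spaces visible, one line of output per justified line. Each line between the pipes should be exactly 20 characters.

Line 1: ['page', 'warm', 'rock'] (min_width=14, slack=6)
Line 2: ['content', 'bee', 'were'] (min_width=16, slack=4)
Line 3: ['compound', 'dirty'] (min_width=14, slack=6)
Line 4: ['kitchen', 'sleepy'] (min_width=14, slack=6)
Line 5: ['library', 'release', 'bus'] (min_width=19, slack=1)
Line 6: ['pencil'] (min_width=6, slack=14)

Answer: |page    warm    rock|
|content   bee   were|
|compound       dirty|
|kitchen       sleepy|
|library  release bus|
|pencil              |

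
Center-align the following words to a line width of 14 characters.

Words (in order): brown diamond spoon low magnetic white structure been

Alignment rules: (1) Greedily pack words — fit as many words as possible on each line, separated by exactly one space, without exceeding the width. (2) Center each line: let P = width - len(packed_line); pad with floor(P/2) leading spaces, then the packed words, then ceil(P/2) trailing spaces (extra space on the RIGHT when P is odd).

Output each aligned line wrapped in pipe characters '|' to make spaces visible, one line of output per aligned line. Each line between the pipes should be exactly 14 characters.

Line 1: ['brown', 'diamond'] (min_width=13, slack=1)
Line 2: ['spoon', 'low'] (min_width=9, slack=5)
Line 3: ['magnetic', 'white'] (min_width=14, slack=0)
Line 4: ['structure', 'been'] (min_width=14, slack=0)

Answer: |brown diamond |
|  spoon low   |
|magnetic white|
|structure been|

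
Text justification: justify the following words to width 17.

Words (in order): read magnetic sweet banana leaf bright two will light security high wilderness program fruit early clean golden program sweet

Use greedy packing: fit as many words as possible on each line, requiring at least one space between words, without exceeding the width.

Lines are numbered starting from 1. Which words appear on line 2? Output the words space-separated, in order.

Line 1: ['read', 'magnetic'] (min_width=13, slack=4)
Line 2: ['sweet', 'banana', 'leaf'] (min_width=17, slack=0)
Line 3: ['bright', 'two', 'will'] (min_width=15, slack=2)
Line 4: ['light', 'security'] (min_width=14, slack=3)
Line 5: ['high', 'wilderness'] (min_width=15, slack=2)
Line 6: ['program', 'fruit'] (min_width=13, slack=4)
Line 7: ['early', 'clean'] (min_width=11, slack=6)
Line 8: ['golden', 'program'] (min_width=14, slack=3)
Line 9: ['sweet'] (min_width=5, slack=12)

Answer: sweet banana leaf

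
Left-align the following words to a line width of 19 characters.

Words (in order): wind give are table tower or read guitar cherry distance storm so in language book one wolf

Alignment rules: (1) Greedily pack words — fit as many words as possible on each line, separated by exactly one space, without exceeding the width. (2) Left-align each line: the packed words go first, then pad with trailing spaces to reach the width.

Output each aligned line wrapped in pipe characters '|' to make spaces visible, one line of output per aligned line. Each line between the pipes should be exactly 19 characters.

Line 1: ['wind', 'give', 'are', 'table'] (min_width=19, slack=0)
Line 2: ['tower', 'or', 'read'] (min_width=13, slack=6)
Line 3: ['guitar', 'cherry'] (min_width=13, slack=6)
Line 4: ['distance', 'storm', 'so'] (min_width=17, slack=2)
Line 5: ['in', 'language', 'book'] (min_width=16, slack=3)
Line 6: ['one', 'wolf'] (min_width=8, slack=11)

Answer: |wind give are table|
|tower or read      |
|guitar cherry      |
|distance storm so  |
|in language book   |
|one wolf           |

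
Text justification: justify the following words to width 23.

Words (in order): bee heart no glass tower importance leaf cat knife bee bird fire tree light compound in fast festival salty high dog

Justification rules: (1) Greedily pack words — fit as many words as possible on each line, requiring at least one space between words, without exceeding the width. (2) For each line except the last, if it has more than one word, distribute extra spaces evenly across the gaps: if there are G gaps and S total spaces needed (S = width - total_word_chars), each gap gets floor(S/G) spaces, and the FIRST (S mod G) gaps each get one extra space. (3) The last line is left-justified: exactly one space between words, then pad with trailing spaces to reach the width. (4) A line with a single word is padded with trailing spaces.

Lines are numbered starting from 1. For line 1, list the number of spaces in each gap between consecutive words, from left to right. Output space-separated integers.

Line 1: ['bee', 'heart', 'no', 'glass'] (min_width=18, slack=5)
Line 2: ['tower', 'importance', 'leaf'] (min_width=21, slack=2)
Line 3: ['cat', 'knife', 'bee', 'bird', 'fire'] (min_width=23, slack=0)
Line 4: ['tree', 'light', 'compound', 'in'] (min_width=22, slack=1)
Line 5: ['fast', 'festival', 'salty'] (min_width=19, slack=4)
Line 6: ['high', 'dog'] (min_width=8, slack=15)

Answer: 3 3 2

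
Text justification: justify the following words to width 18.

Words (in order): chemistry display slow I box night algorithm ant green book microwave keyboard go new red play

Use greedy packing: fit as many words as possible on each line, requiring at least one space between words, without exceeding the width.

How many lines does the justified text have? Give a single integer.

Answer: 6

Derivation:
Line 1: ['chemistry', 'display'] (min_width=17, slack=1)
Line 2: ['slow', 'I', 'box', 'night'] (min_width=16, slack=2)
Line 3: ['algorithm', 'ant'] (min_width=13, slack=5)
Line 4: ['green', 'book'] (min_width=10, slack=8)
Line 5: ['microwave', 'keyboard'] (min_width=18, slack=0)
Line 6: ['go', 'new', 'red', 'play'] (min_width=15, slack=3)
Total lines: 6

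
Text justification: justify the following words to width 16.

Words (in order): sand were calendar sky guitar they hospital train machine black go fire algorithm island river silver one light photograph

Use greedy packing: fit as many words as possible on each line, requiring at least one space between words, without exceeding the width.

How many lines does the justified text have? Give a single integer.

Answer: 9

Derivation:
Line 1: ['sand', 'were'] (min_width=9, slack=7)
Line 2: ['calendar', 'sky'] (min_width=12, slack=4)
Line 3: ['guitar', 'they'] (min_width=11, slack=5)
Line 4: ['hospital', 'train'] (min_width=14, slack=2)
Line 5: ['machine', 'black', 'go'] (min_width=16, slack=0)
Line 6: ['fire', 'algorithm'] (min_width=14, slack=2)
Line 7: ['island', 'river'] (min_width=12, slack=4)
Line 8: ['silver', 'one', 'light'] (min_width=16, slack=0)
Line 9: ['photograph'] (min_width=10, slack=6)
Total lines: 9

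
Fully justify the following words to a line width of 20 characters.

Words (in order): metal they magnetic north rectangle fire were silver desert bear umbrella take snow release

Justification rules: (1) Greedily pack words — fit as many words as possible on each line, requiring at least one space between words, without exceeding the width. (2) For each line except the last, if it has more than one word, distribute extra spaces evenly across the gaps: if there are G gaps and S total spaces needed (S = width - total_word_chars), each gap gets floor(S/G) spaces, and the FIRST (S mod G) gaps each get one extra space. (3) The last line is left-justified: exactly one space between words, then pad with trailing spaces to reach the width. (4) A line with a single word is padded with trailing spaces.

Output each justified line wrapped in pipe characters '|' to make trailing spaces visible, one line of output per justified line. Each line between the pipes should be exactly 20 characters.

Line 1: ['metal', 'they', 'magnetic'] (min_width=19, slack=1)
Line 2: ['north', 'rectangle', 'fire'] (min_width=20, slack=0)
Line 3: ['were', 'silver', 'desert'] (min_width=18, slack=2)
Line 4: ['bear', 'umbrella', 'take'] (min_width=18, slack=2)
Line 5: ['snow', 'release'] (min_width=12, slack=8)

Answer: |metal  they magnetic|
|north rectangle fire|
|were  silver  desert|
|bear  umbrella  take|
|snow release        |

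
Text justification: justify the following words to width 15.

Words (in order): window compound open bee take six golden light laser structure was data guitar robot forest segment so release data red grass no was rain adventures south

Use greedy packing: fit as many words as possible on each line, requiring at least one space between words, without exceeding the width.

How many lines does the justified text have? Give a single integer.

Line 1: ['window', 'compound'] (min_width=15, slack=0)
Line 2: ['open', 'bee', 'take'] (min_width=13, slack=2)
Line 3: ['six', 'golden'] (min_width=10, slack=5)
Line 4: ['light', 'laser'] (min_width=11, slack=4)
Line 5: ['structure', 'was'] (min_width=13, slack=2)
Line 6: ['data', 'guitar'] (min_width=11, slack=4)
Line 7: ['robot', 'forest'] (min_width=12, slack=3)
Line 8: ['segment', 'so'] (min_width=10, slack=5)
Line 9: ['release', 'data'] (min_width=12, slack=3)
Line 10: ['red', 'grass', 'no'] (min_width=12, slack=3)
Line 11: ['was', 'rain'] (min_width=8, slack=7)
Line 12: ['adventures'] (min_width=10, slack=5)
Line 13: ['south'] (min_width=5, slack=10)
Total lines: 13

Answer: 13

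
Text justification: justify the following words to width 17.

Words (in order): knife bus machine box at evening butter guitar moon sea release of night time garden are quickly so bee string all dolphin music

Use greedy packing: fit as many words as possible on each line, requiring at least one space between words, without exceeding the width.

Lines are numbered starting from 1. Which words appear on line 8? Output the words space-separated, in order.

Line 1: ['knife', 'bus', 'machine'] (min_width=17, slack=0)
Line 2: ['box', 'at', 'evening'] (min_width=14, slack=3)
Line 3: ['butter', 'guitar'] (min_width=13, slack=4)
Line 4: ['moon', 'sea', 'release'] (min_width=16, slack=1)
Line 5: ['of', 'night', 'time'] (min_width=13, slack=4)
Line 6: ['garden', 'are'] (min_width=10, slack=7)
Line 7: ['quickly', 'so', 'bee'] (min_width=14, slack=3)
Line 8: ['string', 'all'] (min_width=10, slack=7)
Line 9: ['dolphin', 'music'] (min_width=13, slack=4)

Answer: string all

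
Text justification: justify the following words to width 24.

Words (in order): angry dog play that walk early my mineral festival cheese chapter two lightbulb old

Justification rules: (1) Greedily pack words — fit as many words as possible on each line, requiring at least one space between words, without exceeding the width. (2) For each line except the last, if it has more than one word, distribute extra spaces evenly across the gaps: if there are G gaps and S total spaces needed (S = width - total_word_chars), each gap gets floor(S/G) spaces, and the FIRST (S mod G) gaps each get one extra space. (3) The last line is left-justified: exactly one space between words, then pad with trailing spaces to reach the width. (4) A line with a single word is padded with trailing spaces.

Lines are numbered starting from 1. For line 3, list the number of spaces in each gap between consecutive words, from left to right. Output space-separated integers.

Line 1: ['angry', 'dog', 'play', 'that', 'walk'] (min_width=24, slack=0)
Line 2: ['early', 'my', 'mineral'] (min_width=16, slack=8)
Line 3: ['festival', 'cheese', 'chapter'] (min_width=23, slack=1)
Line 4: ['two', 'lightbulb', 'old'] (min_width=17, slack=7)

Answer: 2 1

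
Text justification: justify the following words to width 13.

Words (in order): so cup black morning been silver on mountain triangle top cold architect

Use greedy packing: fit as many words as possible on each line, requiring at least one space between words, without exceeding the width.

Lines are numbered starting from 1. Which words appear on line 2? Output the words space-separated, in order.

Line 1: ['so', 'cup', 'black'] (min_width=12, slack=1)
Line 2: ['morning', 'been'] (min_width=12, slack=1)
Line 3: ['silver', 'on'] (min_width=9, slack=4)
Line 4: ['mountain'] (min_width=8, slack=5)
Line 5: ['triangle', 'top'] (min_width=12, slack=1)
Line 6: ['cold'] (min_width=4, slack=9)
Line 7: ['architect'] (min_width=9, slack=4)

Answer: morning been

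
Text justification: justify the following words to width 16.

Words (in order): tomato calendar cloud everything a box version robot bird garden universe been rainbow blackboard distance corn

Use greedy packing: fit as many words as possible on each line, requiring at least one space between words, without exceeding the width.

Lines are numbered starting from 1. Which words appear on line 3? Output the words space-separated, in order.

Line 1: ['tomato', 'calendar'] (min_width=15, slack=1)
Line 2: ['cloud', 'everything'] (min_width=16, slack=0)
Line 3: ['a', 'box', 'version'] (min_width=13, slack=3)
Line 4: ['robot', 'bird'] (min_width=10, slack=6)
Line 5: ['garden', 'universe'] (min_width=15, slack=1)
Line 6: ['been', 'rainbow'] (min_width=12, slack=4)
Line 7: ['blackboard'] (min_width=10, slack=6)
Line 8: ['distance', 'corn'] (min_width=13, slack=3)

Answer: a box version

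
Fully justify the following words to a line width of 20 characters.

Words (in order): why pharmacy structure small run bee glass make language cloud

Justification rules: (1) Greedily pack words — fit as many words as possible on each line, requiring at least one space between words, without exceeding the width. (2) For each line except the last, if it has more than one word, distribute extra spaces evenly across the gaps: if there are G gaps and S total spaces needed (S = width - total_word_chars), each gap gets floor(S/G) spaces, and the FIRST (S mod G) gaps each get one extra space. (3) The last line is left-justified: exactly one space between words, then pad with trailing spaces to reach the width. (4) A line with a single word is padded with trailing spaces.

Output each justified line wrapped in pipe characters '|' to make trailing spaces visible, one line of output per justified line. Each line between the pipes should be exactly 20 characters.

Answer: |why         pharmacy|
|structure  small run|
|bee    glass    make|
|language cloud      |

Derivation:
Line 1: ['why', 'pharmacy'] (min_width=12, slack=8)
Line 2: ['structure', 'small', 'run'] (min_width=19, slack=1)
Line 3: ['bee', 'glass', 'make'] (min_width=14, slack=6)
Line 4: ['language', 'cloud'] (min_width=14, slack=6)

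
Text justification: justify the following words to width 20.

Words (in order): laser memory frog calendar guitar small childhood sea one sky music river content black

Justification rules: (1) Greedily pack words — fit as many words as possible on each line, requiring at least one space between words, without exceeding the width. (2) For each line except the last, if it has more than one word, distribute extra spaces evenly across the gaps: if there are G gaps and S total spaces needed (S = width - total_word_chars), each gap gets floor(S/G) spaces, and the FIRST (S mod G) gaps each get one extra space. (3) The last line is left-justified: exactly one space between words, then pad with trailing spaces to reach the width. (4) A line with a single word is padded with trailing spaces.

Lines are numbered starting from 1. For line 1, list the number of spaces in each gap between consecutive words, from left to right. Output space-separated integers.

Answer: 3 2

Derivation:
Line 1: ['laser', 'memory', 'frog'] (min_width=17, slack=3)
Line 2: ['calendar', 'guitar'] (min_width=15, slack=5)
Line 3: ['small', 'childhood', 'sea'] (min_width=19, slack=1)
Line 4: ['one', 'sky', 'music', 'river'] (min_width=19, slack=1)
Line 5: ['content', 'black'] (min_width=13, slack=7)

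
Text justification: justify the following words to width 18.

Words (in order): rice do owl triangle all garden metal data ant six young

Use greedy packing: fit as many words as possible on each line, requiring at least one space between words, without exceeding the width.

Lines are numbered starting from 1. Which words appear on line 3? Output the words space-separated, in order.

Answer: garden metal data

Derivation:
Line 1: ['rice', 'do', 'owl'] (min_width=11, slack=7)
Line 2: ['triangle', 'all'] (min_width=12, slack=6)
Line 3: ['garden', 'metal', 'data'] (min_width=17, slack=1)
Line 4: ['ant', 'six', 'young'] (min_width=13, slack=5)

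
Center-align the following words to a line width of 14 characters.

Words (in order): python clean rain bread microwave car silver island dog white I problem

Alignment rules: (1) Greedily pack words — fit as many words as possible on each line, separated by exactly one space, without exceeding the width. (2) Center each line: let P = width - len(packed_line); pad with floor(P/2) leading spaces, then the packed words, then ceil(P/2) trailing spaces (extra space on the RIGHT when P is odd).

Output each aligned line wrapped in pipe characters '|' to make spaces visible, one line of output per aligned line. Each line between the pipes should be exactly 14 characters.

Answer: | python clean |
|  rain bread  |
|microwave car |
|silver island |
| dog white I  |
|   problem    |

Derivation:
Line 1: ['python', 'clean'] (min_width=12, slack=2)
Line 2: ['rain', 'bread'] (min_width=10, slack=4)
Line 3: ['microwave', 'car'] (min_width=13, slack=1)
Line 4: ['silver', 'island'] (min_width=13, slack=1)
Line 5: ['dog', 'white', 'I'] (min_width=11, slack=3)
Line 6: ['problem'] (min_width=7, slack=7)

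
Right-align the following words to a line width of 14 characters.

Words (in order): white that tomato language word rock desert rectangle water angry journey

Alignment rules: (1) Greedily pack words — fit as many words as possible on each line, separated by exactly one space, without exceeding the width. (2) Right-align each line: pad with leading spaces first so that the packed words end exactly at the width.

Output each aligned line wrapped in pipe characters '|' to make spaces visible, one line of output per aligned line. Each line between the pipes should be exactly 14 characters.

Answer: |    white that|
|        tomato|
| language word|
|   rock desert|
|     rectangle|
|   water angry|
|       journey|

Derivation:
Line 1: ['white', 'that'] (min_width=10, slack=4)
Line 2: ['tomato'] (min_width=6, slack=8)
Line 3: ['language', 'word'] (min_width=13, slack=1)
Line 4: ['rock', 'desert'] (min_width=11, slack=3)
Line 5: ['rectangle'] (min_width=9, slack=5)
Line 6: ['water', 'angry'] (min_width=11, slack=3)
Line 7: ['journey'] (min_width=7, slack=7)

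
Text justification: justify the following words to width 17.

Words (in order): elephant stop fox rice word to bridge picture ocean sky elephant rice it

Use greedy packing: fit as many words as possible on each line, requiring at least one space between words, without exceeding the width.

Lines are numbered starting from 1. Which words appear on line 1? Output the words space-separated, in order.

Line 1: ['elephant', 'stop', 'fox'] (min_width=17, slack=0)
Line 2: ['rice', 'word', 'to'] (min_width=12, slack=5)
Line 3: ['bridge', 'picture'] (min_width=14, slack=3)
Line 4: ['ocean', 'sky'] (min_width=9, slack=8)
Line 5: ['elephant', 'rice', 'it'] (min_width=16, slack=1)

Answer: elephant stop fox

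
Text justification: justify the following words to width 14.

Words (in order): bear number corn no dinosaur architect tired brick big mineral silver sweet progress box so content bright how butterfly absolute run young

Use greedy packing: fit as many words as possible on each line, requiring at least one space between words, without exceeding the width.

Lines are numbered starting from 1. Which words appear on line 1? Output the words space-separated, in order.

Answer: bear number

Derivation:
Line 1: ['bear', 'number'] (min_width=11, slack=3)
Line 2: ['corn', 'no'] (min_width=7, slack=7)
Line 3: ['dinosaur'] (min_width=8, slack=6)
Line 4: ['architect'] (min_width=9, slack=5)
Line 5: ['tired', 'brick'] (min_width=11, slack=3)
Line 6: ['big', 'mineral'] (min_width=11, slack=3)
Line 7: ['silver', 'sweet'] (min_width=12, slack=2)
Line 8: ['progress', 'box'] (min_width=12, slack=2)
Line 9: ['so', 'content'] (min_width=10, slack=4)
Line 10: ['bright', 'how'] (min_width=10, slack=4)
Line 11: ['butterfly'] (min_width=9, slack=5)
Line 12: ['absolute', 'run'] (min_width=12, slack=2)
Line 13: ['young'] (min_width=5, slack=9)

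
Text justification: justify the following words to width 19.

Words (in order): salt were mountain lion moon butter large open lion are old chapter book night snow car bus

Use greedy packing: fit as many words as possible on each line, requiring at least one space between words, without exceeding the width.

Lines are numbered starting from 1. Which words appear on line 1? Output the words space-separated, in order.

Line 1: ['salt', 'were', 'mountain'] (min_width=18, slack=1)
Line 2: ['lion', 'moon', 'butter'] (min_width=16, slack=3)
Line 3: ['large', 'open', 'lion', 'are'] (min_width=19, slack=0)
Line 4: ['old', 'chapter', 'book'] (min_width=16, slack=3)
Line 5: ['night', 'snow', 'car', 'bus'] (min_width=18, slack=1)

Answer: salt were mountain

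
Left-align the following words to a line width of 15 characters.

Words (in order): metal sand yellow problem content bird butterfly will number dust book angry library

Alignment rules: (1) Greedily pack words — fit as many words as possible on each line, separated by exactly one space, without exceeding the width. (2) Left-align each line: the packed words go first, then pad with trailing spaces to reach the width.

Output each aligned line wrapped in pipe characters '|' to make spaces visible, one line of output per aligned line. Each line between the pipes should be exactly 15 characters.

Answer: |metal sand     |
|yellow problem |
|content bird   |
|butterfly will |
|number dust    |
|book angry     |
|library        |

Derivation:
Line 1: ['metal', 'sand'] (min_width=10, slack=5)
Line 2: ['yellow', 'problem'] (min_width=14, slack=1)
Line 3: ['content', 'bird'] (min_width=12, slack=3)
Line 4: ['butterfly', 'will'] (min_width=14, slack=1)
Line 5: ['number', 'dust'] (min_width=11, slack=4)
Line 6: ['book', 'angry'] (min_width=10, slack=5)
Line 7: ['library'] (min_width=7, slack=8)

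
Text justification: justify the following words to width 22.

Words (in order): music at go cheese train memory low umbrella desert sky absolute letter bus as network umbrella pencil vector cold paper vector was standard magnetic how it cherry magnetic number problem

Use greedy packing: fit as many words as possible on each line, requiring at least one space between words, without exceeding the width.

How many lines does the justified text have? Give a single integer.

Answer: 10

Derivation:
Line 1: ['music', 'at', 'go', 'cheese'] (min_width=18, slack=4)
Line 2: ['train', 'memory', 'low'] (min_width=16, slack=6)
Line 3: ['umbrella', 'desert', 'sky'] (min_width=19, slack=3)
Line 4: ['absolute', 'letter', 'bus', 'as'] (min_width=22, slack=0)
Line 5: ['network', 'umbrella'] (min_width=16, slack=6)
Line 6: ['pencil', 'vector', 'cold'] (min_width=18, slack=4)
Line 7: ['paper', 'vector', 'was'] (min_width=16, slack=6)
Line 8: ['standard', 'magnetic', 'how'] (min_width=21, slack=1)
Line 9: ['it', 'cherry', 'magnetic'] (min_width=18, slack=4)
Line 10: ['number', 'problem'] (min_width=14, slack=8)
Total lines: 10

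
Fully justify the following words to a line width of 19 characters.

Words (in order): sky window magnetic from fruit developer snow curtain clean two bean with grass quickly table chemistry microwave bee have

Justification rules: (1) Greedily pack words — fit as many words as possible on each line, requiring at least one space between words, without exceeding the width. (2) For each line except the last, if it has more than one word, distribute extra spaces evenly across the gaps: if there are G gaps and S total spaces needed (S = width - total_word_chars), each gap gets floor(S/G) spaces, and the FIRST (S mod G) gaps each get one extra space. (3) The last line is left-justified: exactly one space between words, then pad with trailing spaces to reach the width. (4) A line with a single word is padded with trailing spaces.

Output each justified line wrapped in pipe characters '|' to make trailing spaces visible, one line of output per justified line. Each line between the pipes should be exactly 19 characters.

Answer: |sky window magnetic|
|from          fruit|
|developer      snow|
|curtain  clean  two|
|bean   with   grass|
|quickly       table|
|chemistry microwave|
|bee have           |

Derivation:
Line 1: ['sky', 'window', 'magnetic'] (min_width=19, slack=0)
Line 2: ['from', 'fruit'] (min_width=10, slack=9)
Line 3: ['developer', 'snow'] (min_width=14, slack=5)
Line 4: ['curtain', 'clean', 'two'] (min_width=17, slack=2)
Line 5: ['bean', 'with', 'grass'] (min_width=15, slack=4)
Line 6: ['quickly', 'table'] (min_width=13, slack=6)
Line 7: ['chemistry', 'microwave'] (min_width=19, slack=0)
Line 8: ['bee', 'have'] (min_width=8, slack=11)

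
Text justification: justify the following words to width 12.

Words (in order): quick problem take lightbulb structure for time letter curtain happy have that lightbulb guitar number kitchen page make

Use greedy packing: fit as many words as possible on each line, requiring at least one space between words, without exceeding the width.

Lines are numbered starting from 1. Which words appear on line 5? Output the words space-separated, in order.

Line 1: ['quick'] (min_width=5, slack=7)
Line 2: ['problem', 'take'] (min_width=12, slack=0)
Line 3: ['lightbulb'] (min_width=9, slack=3)
Line 4: ['structure'] (min_width=9, slack=3)
Line 5: ['for', 'time'] (min_width=8, slack=4)
Line 6: ['letter'] (min_width=6, slack=6)
Line 7: ['curtain'] (min_width=7, slack=5)
Line 8: ['happy', 'have'] (min_width=10, slack=2)
Line 9: ['that'] (min_width=4, slack=8)
Line 10: ['lightbulb'] (min_width=9, slack=3)
Line 11: ['guitar'] (min_width=6, slack=6)
Line 12: ['number'] (min_width=6, slack=6)
Line 13: ['kitchen', 'page'] (min_width=12, slack=0)
Line 14: ['make'] (min_width=4, slack=8)

Answer: for time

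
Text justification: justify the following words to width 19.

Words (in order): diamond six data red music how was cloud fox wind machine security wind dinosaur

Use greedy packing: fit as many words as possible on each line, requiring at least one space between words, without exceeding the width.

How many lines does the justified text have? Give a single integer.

Line 1: ['diamond', 'six', 'data'] (min_width=16, slack=3)
Line 2: ['red', 'music', 'how', 'was'] (min_width=17, slack=2)
Line 3: ['cloud', 'fox', 'wind'] (min_width=14, slack=5)
Line 4: ['machine', 'security'] (min_width=16, slack=3)
Line 5: ['wind', 'dinosaur'] (min_width=13, slack=6)
Total lines: 5

Answer: 5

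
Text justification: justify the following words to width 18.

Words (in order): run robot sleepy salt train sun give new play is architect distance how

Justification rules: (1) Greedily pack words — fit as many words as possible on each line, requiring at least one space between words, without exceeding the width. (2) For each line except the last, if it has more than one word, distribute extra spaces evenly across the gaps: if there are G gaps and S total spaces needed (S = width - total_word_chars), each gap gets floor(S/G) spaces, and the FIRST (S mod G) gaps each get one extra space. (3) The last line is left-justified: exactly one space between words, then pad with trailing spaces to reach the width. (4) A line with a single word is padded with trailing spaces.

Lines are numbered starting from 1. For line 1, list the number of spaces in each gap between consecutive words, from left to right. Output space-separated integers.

Answer: 2 2

Derivation:
Line 1: ['run', 'robot', 'sleepy'] (min_width=16, slack=2)
Line 2: ['salt', 'train', 'sun'] (min_width=14, slack=4)
Line 3: ['give', 'new', 'play', 'is'] (min_width=16, slack=2)
Line 4: ['architect', 'distance'] (min_width=18, slack=0)
Line 5: ['how'] (min_width=3, slack=15)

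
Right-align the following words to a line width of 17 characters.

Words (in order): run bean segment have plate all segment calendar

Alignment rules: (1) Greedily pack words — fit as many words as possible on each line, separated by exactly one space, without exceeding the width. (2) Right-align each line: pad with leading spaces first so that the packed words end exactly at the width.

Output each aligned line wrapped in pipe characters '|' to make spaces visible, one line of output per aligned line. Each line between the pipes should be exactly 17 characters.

Answer: | run bean segment|
|   have plate all|
| segment calendar|

Derivation:
Line 1: ['run', 'bean', 'segment'] (min_width=16, slack=1)
Line 2: ['have', 'plate', 'all'] (min_width=14, slack=3)
Line 3: ['segment', 'calendar'] (min_width=16, slack=1)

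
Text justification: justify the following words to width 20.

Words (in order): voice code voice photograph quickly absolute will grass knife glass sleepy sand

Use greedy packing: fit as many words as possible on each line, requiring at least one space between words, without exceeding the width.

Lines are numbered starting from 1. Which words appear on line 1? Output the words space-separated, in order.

Line 1: ['voice', 'code', 'voice'] (min_width=16, slack=4)
Line 2: ['photograph', 'quickly'] (min_width=18, slack=2)
Line 3: ['absolute', 'will', 'grass'] (min_width=19, slack=1)
Line 4: ['knife', 'glass', 'sleepy'] (min_width=18, slack=2)
Line 5: ['sand'] (min_width=4, slack=16)

Answer: voice code voice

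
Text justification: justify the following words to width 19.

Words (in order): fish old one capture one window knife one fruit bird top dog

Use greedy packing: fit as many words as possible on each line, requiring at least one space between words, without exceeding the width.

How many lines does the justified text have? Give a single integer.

Answer: 4

Derivation:
Line 1: ['fish', 'old', 'one'] (min_width=12, slack=7)
Line 2: ['capture', 'one', 'window'] (min_width=18, slack=1)
Line 3: ['knife', 'one', 'fruit'] (min_width=15, slack=4)
Line 4: ['bird', 'top', 'dog'] (min_width=12, slack=7)
Total lines: 4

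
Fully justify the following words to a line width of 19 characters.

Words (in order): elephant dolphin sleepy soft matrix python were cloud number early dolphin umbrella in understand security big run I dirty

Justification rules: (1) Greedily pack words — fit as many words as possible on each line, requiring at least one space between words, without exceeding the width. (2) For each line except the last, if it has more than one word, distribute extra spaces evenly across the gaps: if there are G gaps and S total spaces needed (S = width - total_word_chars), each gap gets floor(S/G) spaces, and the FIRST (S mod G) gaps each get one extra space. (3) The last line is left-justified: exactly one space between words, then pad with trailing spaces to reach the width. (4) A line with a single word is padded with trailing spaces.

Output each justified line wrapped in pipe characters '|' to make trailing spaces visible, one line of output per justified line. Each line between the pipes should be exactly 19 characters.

Line 1: ['elephant', 'dolphin'] (min_width=16, slack=3)
Line 2: ['sleepy', 'soft', 'matrix'] (min_width=18, slack=1)
Line 3: ['python', 'were', 'cloud'] (min_width=17, slack=2)
Line 4: ['number', 'early'] (min_width=12, slack=7)
Line 5: ['dolphin', 'umbrella', 'in'] (min_width=19, slack=0)
Line 6: ['understand', 'security'] (min_width=19, slack=0)
Line 7: ['big', 'run', 'I', 'dirty'] (min_width=15, slack=4)

Answer: |elephant    dolphin|
|sleepy  soft matrix|
|python  were  cloud|
|number        early|
|dolphin umbrella in|
|understand security|
|big run I dirty    |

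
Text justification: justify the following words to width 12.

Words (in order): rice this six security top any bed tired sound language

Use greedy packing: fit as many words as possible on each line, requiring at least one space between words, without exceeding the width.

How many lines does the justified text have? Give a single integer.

Answer: 5

Derivation:
Line 1: ['rice', 'this'] (min_width=9, slack=3)
Line 2: ['six', 'security'] (min_width=12, slack=0)
Line 3: ['top', 'any', 'bed'] (min_width=11, slack=1)
Line 4: ['tired', 'sound'] (min_width=11, slack=1)
Line 5: ['language'] (min_width=8, slack=4)
Total lines: 5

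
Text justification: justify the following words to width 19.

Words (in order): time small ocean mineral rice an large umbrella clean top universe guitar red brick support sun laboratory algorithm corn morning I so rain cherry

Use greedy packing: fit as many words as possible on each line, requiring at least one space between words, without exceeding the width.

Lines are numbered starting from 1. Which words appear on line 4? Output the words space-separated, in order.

Answer: clean top universe

Derivation:
Line 1: ['time', 'small', 'ocean'] (min_width=16, slack=3)
Line 2: ['mineral', 'rice', 'an'] (min_width=15, slack=4)
Line 3: ['large', 'umbrella'] (min_width=14, slack=5)
Line 4: ['clean', 'top', 'universe'] (min_width=18, slack=1)
Line 5: ['guitar', 'red', 'brick'] (min_width=16, slack=3)
Line 6: ['support', 'sun'] (min_width=11, slack=8)
Line 7: ['laboratory'] (min_width=10, slack=9)
Line 8: ['algorithm', 'corn'] (min_width=14, slack=5)
Line 9: ['morning', 'I', 'so', 'rain'] (min_width=17, slack=2)
Line 10: ['cherry'] (min_width=6, slack=13)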